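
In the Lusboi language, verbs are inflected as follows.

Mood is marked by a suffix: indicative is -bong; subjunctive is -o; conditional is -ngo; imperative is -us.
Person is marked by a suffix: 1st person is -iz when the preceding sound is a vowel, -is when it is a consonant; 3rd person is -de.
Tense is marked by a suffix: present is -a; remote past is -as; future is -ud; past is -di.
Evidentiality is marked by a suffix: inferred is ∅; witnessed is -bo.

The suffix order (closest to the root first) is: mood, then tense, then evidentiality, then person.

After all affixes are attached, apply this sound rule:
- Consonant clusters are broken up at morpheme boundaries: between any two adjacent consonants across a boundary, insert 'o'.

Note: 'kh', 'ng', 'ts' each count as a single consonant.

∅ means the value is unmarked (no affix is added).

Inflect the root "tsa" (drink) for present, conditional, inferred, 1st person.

tsangoaiz

Attach mood conditional -ngo → tsango.
Attach tense present -a → tsangoa.
evidentiality = inferred: zero marking, form stays tsangoa.
Attach person 1st person -iz (after vowel 'a') → tsangoaiz.
Epenthesis: no change.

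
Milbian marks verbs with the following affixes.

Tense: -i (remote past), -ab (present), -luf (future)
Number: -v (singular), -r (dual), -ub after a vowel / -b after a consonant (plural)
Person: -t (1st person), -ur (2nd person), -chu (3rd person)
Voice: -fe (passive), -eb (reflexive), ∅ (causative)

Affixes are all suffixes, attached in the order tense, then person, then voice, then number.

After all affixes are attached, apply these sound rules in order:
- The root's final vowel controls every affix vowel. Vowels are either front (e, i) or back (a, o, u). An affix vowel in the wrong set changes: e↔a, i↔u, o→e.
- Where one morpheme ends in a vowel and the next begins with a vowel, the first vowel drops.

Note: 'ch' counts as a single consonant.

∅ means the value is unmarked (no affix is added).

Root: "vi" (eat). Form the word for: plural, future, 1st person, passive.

Attach tense future -luf → viluf.
Attach person 1st person -t → viluft.
Attach voice passive -fe → viluftfe.
Attach number plural -ub (after vowel 'e') → viluftfeub.
Apply vowel harmony: viluftfeub → viliftfeib.
Apply vowel deletion: viliftfeib → viliftfib.

viliftfib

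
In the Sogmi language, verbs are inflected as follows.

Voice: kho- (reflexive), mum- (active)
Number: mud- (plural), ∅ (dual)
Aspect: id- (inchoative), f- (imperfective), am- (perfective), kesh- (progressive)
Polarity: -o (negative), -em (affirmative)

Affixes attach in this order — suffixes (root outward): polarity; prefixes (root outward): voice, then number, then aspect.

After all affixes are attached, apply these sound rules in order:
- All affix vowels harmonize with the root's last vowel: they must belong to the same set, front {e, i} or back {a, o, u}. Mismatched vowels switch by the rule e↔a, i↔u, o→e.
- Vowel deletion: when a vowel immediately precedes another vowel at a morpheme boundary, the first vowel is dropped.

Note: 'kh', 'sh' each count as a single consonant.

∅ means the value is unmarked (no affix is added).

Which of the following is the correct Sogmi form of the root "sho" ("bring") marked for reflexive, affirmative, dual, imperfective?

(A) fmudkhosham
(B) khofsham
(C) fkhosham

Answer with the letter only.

Attach voice reflexive kho- → khosho.
number = dual: zero marking, form stays khosho.
Attach polarity affirmative -em → khoshoem.
Attach aspect imperfective f- → fkhoshoem.
Apply vowel harmony: fkhoshoem → fkhoshoam.
Apply vowel deletion: fkhoshoam → fkhosham.
So the correct form is fkhosham, option (C).
(B) khofsham is wrong: it has the affixes in the wrong order.
(A) fmudkhosham is wrong: it uses plural instead of dual for number.

C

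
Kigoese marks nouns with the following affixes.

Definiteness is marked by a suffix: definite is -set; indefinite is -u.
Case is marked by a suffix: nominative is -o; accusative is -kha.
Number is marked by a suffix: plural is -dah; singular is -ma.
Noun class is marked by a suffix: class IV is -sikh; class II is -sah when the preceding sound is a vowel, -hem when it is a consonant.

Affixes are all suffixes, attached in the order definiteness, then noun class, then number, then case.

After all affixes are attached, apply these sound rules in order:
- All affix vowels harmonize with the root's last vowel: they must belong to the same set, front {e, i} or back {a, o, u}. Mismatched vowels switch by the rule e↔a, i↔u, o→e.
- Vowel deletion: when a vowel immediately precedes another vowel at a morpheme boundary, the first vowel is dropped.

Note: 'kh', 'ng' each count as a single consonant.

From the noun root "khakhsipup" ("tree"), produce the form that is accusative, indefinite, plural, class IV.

Attach definiteness indefinite -u → khakhsipupu.
Attach noun class class IV -sikh → khakhsipupusikh.
Attach number plural -dah → khakhsipupusikhdah.
Attach case accusative -kha → khakhsipupusikhdahkha.
Apply vowel harmony: khakhsipupusikhdahkha → khakhsipupusukhdahkha.
Vowel deletion: no change.

khakhsipupusukhdahkha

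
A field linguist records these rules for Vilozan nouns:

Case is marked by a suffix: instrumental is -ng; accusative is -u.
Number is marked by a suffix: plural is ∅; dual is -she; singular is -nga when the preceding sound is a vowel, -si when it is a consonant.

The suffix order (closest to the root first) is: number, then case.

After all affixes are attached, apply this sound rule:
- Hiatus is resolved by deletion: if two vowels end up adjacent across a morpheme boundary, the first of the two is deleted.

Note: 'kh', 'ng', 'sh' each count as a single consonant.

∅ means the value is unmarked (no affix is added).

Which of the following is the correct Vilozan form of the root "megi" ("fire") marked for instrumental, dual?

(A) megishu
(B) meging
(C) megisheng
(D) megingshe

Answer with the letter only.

C

Attach number dual -she → megishe.
Attach case instrumental -ng → megisheng.
Vowel deletion: no change.
So the correct form is megisheng, option (C).
(A) megishu is wrong: it uses accusative instead of instrumental for case.
(D) megingshe is wrong: it has the affixes in the wrong order.
(B) meging is wrong: it uses plural instead of dual for number.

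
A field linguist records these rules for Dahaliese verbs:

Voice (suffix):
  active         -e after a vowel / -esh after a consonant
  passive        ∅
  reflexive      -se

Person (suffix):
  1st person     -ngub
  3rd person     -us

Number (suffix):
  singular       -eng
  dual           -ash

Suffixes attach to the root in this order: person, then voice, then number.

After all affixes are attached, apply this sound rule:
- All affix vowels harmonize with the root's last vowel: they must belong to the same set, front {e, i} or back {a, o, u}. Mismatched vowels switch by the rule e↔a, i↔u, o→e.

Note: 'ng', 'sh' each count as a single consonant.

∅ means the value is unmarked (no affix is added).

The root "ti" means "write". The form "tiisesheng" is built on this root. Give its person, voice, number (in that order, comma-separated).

3rd person, active, singular

Segment: ti-us-esh-eng.
person: -us → 3rd person.
voice: -e/esh → active.
number: -eng → singular.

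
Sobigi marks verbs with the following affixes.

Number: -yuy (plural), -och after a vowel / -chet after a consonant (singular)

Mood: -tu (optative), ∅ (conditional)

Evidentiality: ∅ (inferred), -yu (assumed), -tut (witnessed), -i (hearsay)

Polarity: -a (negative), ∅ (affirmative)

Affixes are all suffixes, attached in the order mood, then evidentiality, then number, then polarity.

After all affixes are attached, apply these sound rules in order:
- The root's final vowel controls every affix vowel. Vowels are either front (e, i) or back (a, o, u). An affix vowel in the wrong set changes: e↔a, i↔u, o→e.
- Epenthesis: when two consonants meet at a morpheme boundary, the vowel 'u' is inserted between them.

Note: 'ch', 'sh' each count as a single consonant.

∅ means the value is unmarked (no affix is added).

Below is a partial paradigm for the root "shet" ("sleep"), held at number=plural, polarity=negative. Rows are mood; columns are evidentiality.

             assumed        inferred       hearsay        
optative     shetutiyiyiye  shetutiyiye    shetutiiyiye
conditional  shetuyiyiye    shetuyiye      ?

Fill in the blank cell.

shetiyiye

mood = conditional: zero marking, form stays shet.
Attach evidentiality hearsay -i → sheti.
Attach number plural -yuy → shetiyuy.
Attach polarity negative -a → shetiyuya.
Apply vowel harmony: shetiyuya → shetiyiye.
Epenthesis: no change.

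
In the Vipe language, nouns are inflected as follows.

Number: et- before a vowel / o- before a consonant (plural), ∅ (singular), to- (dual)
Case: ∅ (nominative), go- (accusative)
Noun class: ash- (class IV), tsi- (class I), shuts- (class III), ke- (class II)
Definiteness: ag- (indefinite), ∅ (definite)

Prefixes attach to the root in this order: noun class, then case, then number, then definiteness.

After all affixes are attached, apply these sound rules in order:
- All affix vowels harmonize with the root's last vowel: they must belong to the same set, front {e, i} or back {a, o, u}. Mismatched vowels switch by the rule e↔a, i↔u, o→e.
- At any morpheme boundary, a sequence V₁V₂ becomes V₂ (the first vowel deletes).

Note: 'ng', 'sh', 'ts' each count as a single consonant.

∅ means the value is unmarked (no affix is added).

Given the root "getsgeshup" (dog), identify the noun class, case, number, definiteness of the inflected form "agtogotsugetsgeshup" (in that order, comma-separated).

class I, accusative, dual, indefinite

Segment: ag-to-go-tsi-getsgeshup.
noun class: tsi- → class I.
case: go- → accusative.
number: to- → dual.
definiteness: ag- → indefinite.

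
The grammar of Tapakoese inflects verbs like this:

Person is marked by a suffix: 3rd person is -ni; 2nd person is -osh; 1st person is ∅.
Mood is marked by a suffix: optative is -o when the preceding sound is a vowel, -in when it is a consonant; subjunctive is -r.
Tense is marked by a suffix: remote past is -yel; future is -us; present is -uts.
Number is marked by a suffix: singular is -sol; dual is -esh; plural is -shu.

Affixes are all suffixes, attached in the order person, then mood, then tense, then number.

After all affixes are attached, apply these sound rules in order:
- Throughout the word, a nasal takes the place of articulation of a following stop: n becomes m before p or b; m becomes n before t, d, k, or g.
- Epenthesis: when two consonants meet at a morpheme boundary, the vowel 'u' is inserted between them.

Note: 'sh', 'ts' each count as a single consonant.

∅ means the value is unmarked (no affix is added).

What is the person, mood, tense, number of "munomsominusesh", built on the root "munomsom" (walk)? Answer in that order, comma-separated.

1st person, optative, future, dual

Segment: munomsom-in-us-esh.
person: ∅ → 1st person.
mood: -o/in → optative.
tense: -us → future.
number: -esh → dual.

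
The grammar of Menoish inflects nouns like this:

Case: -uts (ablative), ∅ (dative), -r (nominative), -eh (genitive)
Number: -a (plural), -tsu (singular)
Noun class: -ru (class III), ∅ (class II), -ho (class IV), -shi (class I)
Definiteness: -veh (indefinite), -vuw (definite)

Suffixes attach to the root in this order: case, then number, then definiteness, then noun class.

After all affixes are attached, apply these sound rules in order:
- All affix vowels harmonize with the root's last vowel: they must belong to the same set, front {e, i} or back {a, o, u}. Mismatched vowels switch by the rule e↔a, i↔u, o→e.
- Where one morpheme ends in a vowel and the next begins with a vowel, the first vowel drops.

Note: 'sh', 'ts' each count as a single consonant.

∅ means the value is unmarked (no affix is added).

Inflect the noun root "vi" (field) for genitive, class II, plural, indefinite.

Attach case genitive -eh → vieh.
Attach number plural -a → vieha.
Attach definiteness indefinite -veh → viehaveh.
noun class = class II: zero marking, form stays viehaveh.
Apply vowel harmony: viehaveh → vieheveh.
Apply vowel deletion: vieheveh → veheveh.

veheveh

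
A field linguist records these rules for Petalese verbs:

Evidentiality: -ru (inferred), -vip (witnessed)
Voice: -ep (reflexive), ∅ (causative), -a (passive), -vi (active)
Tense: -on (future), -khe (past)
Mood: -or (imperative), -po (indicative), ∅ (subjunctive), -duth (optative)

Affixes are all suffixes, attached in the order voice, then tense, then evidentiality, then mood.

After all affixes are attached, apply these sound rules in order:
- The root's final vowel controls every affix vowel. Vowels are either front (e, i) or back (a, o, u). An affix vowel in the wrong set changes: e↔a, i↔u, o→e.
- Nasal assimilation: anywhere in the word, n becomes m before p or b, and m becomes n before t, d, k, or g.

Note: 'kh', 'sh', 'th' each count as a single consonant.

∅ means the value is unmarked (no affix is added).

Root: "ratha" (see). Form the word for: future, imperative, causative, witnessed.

rathaonvupor

voice = causative: zero marking, form stays ratha.
Attach tense future -on → rathaon.
Attach evidentiality witnessed -vip → rathaonvip.
Attach mood imperative -or → rathaonvipor.
Apply vowel harmony: rathaonvipor → rathaonvupor.
Nasal assimilation: no change.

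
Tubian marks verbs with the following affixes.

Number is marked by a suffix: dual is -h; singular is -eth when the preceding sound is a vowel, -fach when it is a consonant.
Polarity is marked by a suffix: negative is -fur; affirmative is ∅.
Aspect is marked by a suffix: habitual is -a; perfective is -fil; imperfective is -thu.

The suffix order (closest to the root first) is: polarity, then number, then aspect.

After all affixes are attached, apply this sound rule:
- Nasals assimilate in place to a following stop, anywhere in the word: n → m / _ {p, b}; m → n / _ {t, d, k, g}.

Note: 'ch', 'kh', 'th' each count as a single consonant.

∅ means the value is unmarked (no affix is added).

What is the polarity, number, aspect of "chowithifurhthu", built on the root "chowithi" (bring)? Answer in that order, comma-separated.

Segment: chowithi-fur-h-thu.
polarity: -fur → negative.
number: -h → dual.
aspect: -thu → imperfective.

negative, dual, imperfective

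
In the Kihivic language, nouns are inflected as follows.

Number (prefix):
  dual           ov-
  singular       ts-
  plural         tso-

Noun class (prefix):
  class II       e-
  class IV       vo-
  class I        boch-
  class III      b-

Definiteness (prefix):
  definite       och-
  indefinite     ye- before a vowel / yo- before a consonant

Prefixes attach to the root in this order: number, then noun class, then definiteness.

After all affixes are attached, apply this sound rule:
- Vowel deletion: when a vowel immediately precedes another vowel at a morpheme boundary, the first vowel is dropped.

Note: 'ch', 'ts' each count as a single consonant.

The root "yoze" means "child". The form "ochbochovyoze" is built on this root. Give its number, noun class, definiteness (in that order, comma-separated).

Segment: och-boch-ov-yoze.
number: ov- → dual.
noun class: boch- → class I.
definiteness: och- → definite.

dual, class I, definite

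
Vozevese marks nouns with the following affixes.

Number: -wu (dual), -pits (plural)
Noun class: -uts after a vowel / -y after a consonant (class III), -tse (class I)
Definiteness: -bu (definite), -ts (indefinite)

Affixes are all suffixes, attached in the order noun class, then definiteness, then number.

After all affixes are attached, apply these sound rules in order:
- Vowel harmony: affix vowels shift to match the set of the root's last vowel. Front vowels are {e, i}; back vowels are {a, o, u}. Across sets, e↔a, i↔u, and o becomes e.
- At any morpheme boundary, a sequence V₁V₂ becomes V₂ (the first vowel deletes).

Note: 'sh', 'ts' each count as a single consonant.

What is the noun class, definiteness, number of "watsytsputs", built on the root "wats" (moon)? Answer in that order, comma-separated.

class III, indefinite, plural

Segment: wats-y-ts-pits.
noun class: -uts/y → class III.
definiteness: -ts → indefinite.
number: -pits → plural.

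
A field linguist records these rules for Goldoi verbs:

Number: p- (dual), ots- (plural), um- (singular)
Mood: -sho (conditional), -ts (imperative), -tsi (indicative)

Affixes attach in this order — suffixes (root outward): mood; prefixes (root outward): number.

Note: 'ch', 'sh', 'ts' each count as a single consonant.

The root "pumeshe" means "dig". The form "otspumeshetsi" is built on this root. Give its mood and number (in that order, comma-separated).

Segment: ots-pumeshe-tsi.
mood: -tsi → indicative.
number: ots- → plural.

indicative, plural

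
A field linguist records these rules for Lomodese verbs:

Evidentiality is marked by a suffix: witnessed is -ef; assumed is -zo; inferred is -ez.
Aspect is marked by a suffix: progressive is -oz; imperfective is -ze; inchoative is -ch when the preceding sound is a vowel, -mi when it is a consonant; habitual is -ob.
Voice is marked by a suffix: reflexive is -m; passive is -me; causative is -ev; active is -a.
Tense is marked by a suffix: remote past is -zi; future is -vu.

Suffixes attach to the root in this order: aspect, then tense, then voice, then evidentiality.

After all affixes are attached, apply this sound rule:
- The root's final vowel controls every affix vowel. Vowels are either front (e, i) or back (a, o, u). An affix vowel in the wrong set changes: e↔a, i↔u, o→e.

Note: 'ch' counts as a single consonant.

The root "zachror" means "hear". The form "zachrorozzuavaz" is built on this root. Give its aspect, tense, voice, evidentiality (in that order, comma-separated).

Segment: zachror-oz-zi-ev-ez.
aspect: -oz → progressive.
tense: -zi → remote past.
voice: -ev → causative.
evidentiality: -ez → inferred.

progressive, remote past, causative, inferred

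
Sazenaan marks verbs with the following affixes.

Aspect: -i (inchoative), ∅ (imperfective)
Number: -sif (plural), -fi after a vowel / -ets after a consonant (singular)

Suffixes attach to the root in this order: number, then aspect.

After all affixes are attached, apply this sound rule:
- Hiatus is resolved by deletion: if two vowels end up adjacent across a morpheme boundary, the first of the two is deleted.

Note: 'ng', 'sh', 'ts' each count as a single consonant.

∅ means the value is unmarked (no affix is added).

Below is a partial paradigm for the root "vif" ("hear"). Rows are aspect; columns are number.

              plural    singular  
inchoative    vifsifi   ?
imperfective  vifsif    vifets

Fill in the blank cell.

Attach number singular -ets (after consonant 'f') → vifets.
Attach aspect inchoative -i → vifetsi.
Vowel deletion: no change.

vifetsi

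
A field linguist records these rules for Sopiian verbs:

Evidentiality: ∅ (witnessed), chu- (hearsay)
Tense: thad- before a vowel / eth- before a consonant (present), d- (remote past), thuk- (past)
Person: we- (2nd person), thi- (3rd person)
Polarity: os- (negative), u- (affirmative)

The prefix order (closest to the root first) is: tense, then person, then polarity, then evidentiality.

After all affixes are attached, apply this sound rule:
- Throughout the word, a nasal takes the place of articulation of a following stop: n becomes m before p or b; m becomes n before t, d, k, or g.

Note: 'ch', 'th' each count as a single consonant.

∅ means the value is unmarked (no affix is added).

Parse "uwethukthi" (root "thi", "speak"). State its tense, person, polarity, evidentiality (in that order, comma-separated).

past, 2nd person, affirmative, witnessed

Segment: u-we-thuk-thi.
tense: thuk- → past.
person: we- → 2nd person.
polarity: u- → affirmative.
evidentiality: ∅ → witnessed.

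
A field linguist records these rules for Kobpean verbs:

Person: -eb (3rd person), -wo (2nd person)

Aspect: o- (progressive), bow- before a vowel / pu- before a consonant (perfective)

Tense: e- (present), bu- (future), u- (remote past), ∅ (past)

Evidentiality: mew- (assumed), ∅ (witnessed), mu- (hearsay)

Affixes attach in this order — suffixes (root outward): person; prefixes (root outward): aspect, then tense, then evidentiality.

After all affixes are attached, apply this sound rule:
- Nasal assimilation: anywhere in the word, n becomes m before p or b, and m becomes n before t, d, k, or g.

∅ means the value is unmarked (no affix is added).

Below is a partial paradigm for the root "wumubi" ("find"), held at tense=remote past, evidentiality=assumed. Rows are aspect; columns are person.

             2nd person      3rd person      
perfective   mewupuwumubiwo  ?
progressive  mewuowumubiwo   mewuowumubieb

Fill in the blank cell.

mewupuwumubieb

Attach aspect perfective pu- (before consonant 'w') → puwumubi.
Attach tense remote past u- → upuwumubi.
Attach person 3rd person -eb → upuwumubieb.
Attach evidentiality assumed mew- → mewupuwumubieb.
Nasal assimilation: no change.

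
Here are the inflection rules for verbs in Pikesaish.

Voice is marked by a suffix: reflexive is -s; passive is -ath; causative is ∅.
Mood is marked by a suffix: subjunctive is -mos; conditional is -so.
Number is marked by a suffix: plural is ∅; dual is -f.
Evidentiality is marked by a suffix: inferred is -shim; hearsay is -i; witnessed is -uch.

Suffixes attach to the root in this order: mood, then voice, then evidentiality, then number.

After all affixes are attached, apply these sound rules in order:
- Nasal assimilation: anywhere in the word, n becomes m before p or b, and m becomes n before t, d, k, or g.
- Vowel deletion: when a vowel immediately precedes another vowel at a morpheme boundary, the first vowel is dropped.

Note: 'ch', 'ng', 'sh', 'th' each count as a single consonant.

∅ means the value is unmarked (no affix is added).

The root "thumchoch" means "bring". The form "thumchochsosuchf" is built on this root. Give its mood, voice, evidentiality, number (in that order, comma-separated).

Segment: thumchoch-so-s-uch-f.
mood: -so → conditional.
voice: -s → reflexive.
evidentiality: -uch → witnessed.
number: -f → dual.

conditional, reflexive, witnessed, dual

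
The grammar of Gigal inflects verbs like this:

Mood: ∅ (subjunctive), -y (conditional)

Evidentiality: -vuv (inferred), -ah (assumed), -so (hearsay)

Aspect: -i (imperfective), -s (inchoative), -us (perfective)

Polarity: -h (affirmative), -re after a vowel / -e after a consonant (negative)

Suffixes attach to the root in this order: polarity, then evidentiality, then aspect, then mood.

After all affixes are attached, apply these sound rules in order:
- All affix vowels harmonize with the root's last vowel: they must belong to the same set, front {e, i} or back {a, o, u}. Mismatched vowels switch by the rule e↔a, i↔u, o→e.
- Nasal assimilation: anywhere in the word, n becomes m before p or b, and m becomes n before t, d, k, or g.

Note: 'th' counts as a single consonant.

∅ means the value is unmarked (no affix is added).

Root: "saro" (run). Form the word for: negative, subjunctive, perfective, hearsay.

Attach polarity negative -re (after vowel 'o') → sarore.
Attach evidentiality hearsay -so → saroreso.
Attach aspect perfective -us → saroresous.
mood = subjunctive: zero marking, form stays saroresous.
Apply vowel harmony: saroresous → sarorasous.
Nasal assimilation: no change.

sarorasous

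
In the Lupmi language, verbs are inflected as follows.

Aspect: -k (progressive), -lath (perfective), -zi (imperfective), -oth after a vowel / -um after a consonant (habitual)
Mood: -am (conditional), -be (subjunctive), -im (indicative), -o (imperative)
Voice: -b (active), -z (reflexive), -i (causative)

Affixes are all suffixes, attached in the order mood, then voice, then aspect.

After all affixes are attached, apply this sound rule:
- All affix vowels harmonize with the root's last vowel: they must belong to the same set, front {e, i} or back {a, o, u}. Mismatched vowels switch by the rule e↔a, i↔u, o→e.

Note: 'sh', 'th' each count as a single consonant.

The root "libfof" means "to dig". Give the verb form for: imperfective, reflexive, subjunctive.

Attach mood subjunctive -be → libfofbe.
Attach voice reflexive -z → libfofbez.
Attach aspect imperfective -zi → libfofbezzi.
Apply vowel harmony: libfofbezzi → libfofbazzu.

libfofbazzu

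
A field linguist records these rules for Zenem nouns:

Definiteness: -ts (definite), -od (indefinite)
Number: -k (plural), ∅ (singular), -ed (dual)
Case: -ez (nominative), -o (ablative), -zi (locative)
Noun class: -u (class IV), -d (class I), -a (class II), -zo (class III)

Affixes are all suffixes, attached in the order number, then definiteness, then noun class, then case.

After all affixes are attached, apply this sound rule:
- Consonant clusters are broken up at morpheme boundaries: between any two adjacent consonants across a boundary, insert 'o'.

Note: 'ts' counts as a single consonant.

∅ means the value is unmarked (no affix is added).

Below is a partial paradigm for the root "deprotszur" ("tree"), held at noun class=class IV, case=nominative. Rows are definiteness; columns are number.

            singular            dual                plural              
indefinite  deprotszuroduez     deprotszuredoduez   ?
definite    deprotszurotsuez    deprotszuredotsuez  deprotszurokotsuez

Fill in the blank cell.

deprotszurokoduez

Attach number plural -k → deprotszurk.
Attach definiteness indefinite -od → deprotszurkod.
Attach noun class class IV -u → deprotszurkodu.
Attach case nominative -ez → deprotszurkoduez.
Apply epenthesis: deprotszurkoduez → deprotszurokoduez.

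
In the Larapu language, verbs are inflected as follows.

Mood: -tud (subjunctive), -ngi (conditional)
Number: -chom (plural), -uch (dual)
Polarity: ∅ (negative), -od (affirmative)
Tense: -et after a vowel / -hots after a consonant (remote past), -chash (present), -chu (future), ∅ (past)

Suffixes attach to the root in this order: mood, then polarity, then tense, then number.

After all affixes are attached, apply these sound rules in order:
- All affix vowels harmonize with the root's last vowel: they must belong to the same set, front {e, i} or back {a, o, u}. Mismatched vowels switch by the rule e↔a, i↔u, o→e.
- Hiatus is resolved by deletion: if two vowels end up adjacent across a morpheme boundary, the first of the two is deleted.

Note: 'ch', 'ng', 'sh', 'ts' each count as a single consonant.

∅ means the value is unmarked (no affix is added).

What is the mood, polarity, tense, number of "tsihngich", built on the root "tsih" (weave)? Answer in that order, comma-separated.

Segment: tsih-ngi-uch.
mood: -ngi → conditional.
polarity: ∅ → negative.
tense: ∅ → past.
number: -uch → dual.

conditional, negative, past, dual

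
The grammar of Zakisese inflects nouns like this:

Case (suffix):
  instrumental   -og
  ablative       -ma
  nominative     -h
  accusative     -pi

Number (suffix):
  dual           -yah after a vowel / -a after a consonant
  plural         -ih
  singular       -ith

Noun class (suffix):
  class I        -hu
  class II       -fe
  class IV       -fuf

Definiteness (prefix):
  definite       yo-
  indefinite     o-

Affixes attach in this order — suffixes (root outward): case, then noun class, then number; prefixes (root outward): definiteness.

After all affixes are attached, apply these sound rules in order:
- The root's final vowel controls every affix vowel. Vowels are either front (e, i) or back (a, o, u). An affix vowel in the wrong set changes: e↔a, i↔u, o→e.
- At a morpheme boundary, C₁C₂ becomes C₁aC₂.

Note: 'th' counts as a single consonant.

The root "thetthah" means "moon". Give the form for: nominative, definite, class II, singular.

yothetthahahafauth

Attach case nominative -h → thetthahh.
Attach noun class class II -fe → thetthahhfe.
Attach definiteness definite yo- → yothetthahhfe.
Attach number singular -ith → yothetthahhfeith.
Apply vowel harmony: yothetthahhfeith → yothetthahhfauth.
Apply epenthesis: yothetthahhfauth → yothetthahahafauth.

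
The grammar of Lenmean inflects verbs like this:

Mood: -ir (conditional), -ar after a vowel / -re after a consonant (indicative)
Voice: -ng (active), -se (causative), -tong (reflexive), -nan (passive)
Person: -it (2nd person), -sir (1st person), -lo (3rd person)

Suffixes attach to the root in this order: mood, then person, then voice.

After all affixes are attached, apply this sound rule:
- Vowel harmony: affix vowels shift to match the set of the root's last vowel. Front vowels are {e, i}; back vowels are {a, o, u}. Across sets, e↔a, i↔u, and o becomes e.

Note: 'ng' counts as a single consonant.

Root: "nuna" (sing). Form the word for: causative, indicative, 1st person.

nunaarsursa

Attach mood indicative -ar (after vowel 'a') → nunaar.
Attach person 1st person -sir → nunaarsir.
Attach voice causative -se → nunaarsirse.
Apply vowel harmony: nunaarsirse → nunaarsursa.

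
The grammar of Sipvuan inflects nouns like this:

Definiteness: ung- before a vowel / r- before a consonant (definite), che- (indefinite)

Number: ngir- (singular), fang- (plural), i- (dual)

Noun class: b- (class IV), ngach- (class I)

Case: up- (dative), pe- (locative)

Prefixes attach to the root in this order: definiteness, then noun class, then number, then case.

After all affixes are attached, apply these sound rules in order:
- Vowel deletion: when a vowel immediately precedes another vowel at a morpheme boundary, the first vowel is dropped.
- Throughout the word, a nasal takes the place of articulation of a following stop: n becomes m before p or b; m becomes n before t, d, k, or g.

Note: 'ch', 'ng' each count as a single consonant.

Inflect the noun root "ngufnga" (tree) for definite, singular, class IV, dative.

Attach definiteness definite r- (before consonant 'ng') → rngufnga.
Attach noun class class IV b- → brngufnga.
Attach number singular ngir- → ngirbrngufnga.
Attach case dative up- → upngirbrngufnga.
Vowel deletion: no change.
Nasal assimilation: no change.

upngirbrngufnga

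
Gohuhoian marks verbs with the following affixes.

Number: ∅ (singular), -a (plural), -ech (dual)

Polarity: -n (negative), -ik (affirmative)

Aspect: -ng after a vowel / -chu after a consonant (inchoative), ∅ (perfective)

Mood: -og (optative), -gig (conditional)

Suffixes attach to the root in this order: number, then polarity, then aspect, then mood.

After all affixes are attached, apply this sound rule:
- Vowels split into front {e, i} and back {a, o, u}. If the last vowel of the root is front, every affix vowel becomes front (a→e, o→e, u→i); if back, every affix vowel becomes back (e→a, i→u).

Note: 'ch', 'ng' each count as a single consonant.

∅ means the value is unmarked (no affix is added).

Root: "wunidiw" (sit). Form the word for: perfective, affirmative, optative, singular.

number = singular: zero marking, form stays wunidiw.
Attach polarity affirmative -ik → wunidiwik.
aspect = perfective: zero marking, form stays wunidiwik.
Attach mood optative -og → wunidiwikog.
Apply vowel harmony: wunidiwikog → wunidiwikeg.

wunidiwikeg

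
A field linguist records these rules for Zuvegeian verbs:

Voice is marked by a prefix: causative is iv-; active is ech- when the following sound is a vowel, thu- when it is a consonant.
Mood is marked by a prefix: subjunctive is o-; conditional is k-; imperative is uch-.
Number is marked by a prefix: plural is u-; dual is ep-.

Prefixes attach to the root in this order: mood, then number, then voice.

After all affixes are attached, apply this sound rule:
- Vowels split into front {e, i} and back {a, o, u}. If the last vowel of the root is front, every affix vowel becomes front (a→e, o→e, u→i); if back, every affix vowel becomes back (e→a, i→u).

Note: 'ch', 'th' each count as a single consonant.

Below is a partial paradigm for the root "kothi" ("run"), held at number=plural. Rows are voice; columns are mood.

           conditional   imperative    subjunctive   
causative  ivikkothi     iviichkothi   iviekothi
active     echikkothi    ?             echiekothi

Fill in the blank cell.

echiichkothi

Attach mood imperative uch- → uchkothi.
Attach number plural u- → uuchkothi.
Attach voice active ech- (before vowel 'u') → echuuchkothi.
Apply vowel harmony: echuuchkothi → echiichkothi.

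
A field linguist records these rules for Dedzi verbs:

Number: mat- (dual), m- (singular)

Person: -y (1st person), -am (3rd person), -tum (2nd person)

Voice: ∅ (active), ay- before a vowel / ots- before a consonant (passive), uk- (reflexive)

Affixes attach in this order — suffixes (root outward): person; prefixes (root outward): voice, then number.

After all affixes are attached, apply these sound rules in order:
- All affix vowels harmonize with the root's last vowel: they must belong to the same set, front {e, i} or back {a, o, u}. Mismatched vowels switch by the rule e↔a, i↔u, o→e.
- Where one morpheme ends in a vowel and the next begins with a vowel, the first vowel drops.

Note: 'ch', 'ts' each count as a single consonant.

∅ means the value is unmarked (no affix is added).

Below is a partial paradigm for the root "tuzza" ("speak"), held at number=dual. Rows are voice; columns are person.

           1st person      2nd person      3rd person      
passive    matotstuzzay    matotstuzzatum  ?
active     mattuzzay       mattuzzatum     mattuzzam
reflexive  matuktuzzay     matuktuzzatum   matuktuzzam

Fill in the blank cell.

Attach person 3rd person -am → tuzzaam.
Attach voice passive ots- (before consonant 't') → otstuzzaam.
Attach number dual mat- → matotstuzzaam.
Vowel harmony: no change.
Apply vowel deletion: matotstuzzaam → matotstuzzam.

matotstuzzam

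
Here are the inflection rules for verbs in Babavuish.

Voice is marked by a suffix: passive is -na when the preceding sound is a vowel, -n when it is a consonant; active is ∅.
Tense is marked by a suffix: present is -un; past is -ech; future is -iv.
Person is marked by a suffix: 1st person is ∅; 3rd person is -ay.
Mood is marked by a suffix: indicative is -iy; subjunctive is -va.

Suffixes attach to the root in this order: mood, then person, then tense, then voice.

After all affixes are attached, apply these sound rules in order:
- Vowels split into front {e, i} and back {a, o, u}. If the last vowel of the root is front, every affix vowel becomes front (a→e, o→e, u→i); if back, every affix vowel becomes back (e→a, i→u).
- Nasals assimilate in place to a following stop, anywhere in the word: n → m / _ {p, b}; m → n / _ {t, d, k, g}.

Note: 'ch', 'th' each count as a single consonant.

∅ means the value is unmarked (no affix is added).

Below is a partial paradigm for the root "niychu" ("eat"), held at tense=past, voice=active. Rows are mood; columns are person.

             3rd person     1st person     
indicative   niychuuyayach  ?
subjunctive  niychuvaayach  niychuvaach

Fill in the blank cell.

Attach mood indicative -iy → niychuiy.
person = 1st person: zero marking, form stays niychuiy.
Attach tense past -ech → niychuiyech.
voice = active: zero marking, form stays niychuiyech.
Apply vowel harmony: niychuiyech → niychuuyach.
Nasal assimilation: no change.

niychuuyach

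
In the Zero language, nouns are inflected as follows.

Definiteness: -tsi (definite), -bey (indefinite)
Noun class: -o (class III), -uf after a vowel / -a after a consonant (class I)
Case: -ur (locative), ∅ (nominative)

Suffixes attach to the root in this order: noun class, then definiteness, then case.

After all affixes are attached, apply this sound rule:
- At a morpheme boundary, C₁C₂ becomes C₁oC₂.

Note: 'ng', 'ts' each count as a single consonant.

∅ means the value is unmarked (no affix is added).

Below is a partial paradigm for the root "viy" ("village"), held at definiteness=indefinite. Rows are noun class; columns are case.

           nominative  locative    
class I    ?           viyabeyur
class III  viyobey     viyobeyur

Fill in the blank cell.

Attach noun class class I -a (after consonant 'y') → viya.
Attach definiteness indefinite -bey → viyabey.
case = nominative: zero marking, form stays viyabey.
Epenthesis: no change.

viyabey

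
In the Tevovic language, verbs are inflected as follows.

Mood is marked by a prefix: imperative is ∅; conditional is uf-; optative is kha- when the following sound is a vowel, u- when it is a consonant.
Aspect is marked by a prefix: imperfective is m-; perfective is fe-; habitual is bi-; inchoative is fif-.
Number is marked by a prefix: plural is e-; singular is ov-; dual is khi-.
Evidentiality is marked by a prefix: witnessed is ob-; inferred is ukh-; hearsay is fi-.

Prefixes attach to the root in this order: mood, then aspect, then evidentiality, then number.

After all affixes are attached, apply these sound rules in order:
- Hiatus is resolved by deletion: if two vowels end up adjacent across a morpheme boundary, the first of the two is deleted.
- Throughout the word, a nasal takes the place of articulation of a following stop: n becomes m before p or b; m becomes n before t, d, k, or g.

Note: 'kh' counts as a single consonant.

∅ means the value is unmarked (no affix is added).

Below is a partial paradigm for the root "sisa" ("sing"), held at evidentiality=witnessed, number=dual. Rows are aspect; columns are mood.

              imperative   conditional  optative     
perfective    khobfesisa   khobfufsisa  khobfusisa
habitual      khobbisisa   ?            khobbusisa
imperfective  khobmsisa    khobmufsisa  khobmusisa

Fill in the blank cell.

khobbufsisa

Attach mood conditional uf- → ufsisa.
Attach aspect habitual bi- → biufsisa.
Attach evidentiality witnessed ob- → obbiufsisa.
Attach number dual khi- → khiobbiufsisa.
Apply vowel deletion: khiobbiufsisa → khobbufsisa.
Nasal assimilation: no change.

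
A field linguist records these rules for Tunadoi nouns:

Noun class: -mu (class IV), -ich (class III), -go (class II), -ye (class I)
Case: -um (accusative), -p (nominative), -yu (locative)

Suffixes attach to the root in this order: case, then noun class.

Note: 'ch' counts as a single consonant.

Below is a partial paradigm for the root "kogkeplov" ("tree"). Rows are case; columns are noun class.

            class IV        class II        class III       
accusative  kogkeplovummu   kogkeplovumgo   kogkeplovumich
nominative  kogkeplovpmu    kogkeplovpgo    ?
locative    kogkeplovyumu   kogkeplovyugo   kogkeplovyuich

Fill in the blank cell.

kogkeplovpich

Attach case nominative -p → kogkeplovp.
Attach noun class class III -ich → kogkeplovpich.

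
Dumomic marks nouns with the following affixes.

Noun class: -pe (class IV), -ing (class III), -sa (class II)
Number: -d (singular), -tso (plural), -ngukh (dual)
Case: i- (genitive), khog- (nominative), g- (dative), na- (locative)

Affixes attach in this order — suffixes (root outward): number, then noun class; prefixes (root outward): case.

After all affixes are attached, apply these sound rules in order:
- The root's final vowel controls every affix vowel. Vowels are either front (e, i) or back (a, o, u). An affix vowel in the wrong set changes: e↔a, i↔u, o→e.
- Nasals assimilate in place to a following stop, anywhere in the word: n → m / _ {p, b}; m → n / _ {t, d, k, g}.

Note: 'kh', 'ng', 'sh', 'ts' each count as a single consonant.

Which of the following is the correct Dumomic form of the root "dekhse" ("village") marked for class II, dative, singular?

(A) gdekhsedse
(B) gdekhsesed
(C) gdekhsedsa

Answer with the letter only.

A

Attach number singular -d → dekhsed.
Attach noun class class II -sa → dekhsedsa.
Attach case dative g- → gdekhsedsa.
Apply vowel harmony: gdekhsedsa → gdekhsedse.
Nasal assimilation: no change.
So the correct form is gdekhsedse, option (A).
(C) gdekhsedsa is wrong: it fails to apply the sound rule(s).
(B) gdekhsesed is wrong: it has the affixes in the wrong order.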